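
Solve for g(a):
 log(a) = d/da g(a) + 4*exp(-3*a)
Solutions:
 g(a) = C1 + a*log(a) - a + 4*exp(-3*a)/3


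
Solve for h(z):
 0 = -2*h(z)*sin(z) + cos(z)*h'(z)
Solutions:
 h(z) = C1/cos(z)^2


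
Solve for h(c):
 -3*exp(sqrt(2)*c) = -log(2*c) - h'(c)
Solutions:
 h(c) = C1 - c*log(c) + c*(1 - log(2)) + 3*sqrt(2)*exp(sqrt(2)*c)/2


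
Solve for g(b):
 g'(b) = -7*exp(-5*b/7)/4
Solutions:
 g(b) = C1 + 49*exp(-5*b/7)/20


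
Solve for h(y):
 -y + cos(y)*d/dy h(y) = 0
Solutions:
 h(y) = C1 + Integral(y/cos(y), y)


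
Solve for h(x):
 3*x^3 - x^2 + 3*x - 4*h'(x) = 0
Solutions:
 h(x) = C1 + 3*x^4/16 - x^3/12 + 3*x^2/8


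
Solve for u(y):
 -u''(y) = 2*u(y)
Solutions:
 u(y) = C1*sin(sqrt(2)*y) + C2*cos(sqrt(2)*y)


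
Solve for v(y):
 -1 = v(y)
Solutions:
 v(y) = -1


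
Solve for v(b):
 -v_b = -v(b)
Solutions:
 v(b) = C1*exp(b)


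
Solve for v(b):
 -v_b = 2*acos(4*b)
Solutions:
 v(b) = C1 - 2*b*acos(4*b) + sqrt(1 - 16*b^2)/2


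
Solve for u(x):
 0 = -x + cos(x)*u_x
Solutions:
 u(x) = C1 + Integral(x/cos(x), x)


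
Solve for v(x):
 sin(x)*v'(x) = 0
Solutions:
 v(x) = C1


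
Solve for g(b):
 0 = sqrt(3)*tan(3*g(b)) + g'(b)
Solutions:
 g(b) = -asin(C1*exp(-3*sqrt(3)*b))/3 + pi/3
 g(b) = asin(C1*exp(-3*sqrt(3)*b))/3


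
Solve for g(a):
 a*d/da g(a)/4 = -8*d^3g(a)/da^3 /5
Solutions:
 g(a) = C1 + Integral(C2*airyai(-10^(1/3)*a/4) + C3*airybi(-10^(1/3)*a/4), a)


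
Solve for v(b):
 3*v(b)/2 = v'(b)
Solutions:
 v(b) = C1*exp(3*b/2)


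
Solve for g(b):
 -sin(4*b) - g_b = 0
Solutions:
 g(b) = C1 + cos(4*b)/4


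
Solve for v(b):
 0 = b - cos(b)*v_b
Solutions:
 v(b) = C1 + Integral(b/cos(b), b)


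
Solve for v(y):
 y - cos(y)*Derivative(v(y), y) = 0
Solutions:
 v(y) = C1 + Integral(y/cos(y), y)


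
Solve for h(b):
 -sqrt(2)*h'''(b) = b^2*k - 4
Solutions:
 h(b) = C1 + C2*b + C3*b^2 - sqrt(2)*b^5*k/120 + sqrt(2)*b^3/3


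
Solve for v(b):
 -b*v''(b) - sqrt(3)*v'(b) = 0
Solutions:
 v(b) = C1 + C2*b^(1 - sqrt(3))


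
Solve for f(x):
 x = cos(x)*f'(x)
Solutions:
 f(x) = C1 + Integral(x/cos(x), x)


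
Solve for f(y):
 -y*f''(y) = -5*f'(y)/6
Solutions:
 f(y) = C1 + C2*y^(11/6)


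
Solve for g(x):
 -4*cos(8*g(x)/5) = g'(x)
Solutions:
 4*x - 5*log(sin(8*g(x)/5) - 1)/16 + 5*log(sin(8*g(x)/5) + 1)/16 = C1


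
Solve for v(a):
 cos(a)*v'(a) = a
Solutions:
 v(a) = C1 + Integral(a/cos(a), a)


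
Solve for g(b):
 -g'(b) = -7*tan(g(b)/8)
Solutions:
 g(b) = -8*asin(C1*exp(7*b/8)) + 8*pi
 g(b) = 8*asin(C1*exp(7*b/8))


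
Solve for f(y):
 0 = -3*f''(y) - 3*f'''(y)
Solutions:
 f(y) = C1 + C2*y + C3*exp(-y)


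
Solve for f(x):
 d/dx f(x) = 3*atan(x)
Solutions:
 f(x) = C1 + 3*x*atan(x) - 3*log(x^2 + 1)/2


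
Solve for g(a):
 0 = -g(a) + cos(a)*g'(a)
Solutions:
 g(a) = C1*sqrt(sin(a) + 1)/sqrt(sin(a) - 1)


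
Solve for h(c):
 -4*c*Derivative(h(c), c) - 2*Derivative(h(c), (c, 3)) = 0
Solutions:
 h(c) = C1 + Integral(C2*airyai(-2^(1/3)*c) + C3*airybi(-2^(1/3)*c), c)


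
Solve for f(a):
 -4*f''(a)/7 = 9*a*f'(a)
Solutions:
 f(a) = C1 + C2*erf(3*sqrt(14)*a/4)


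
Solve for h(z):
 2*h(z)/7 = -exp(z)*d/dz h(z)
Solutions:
 h(z) = C1*exp(2*exp(-z)/7)


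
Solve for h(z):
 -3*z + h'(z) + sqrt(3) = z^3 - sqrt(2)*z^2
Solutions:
 h(z) = C1 + z^4/4 - sqrt(2)*z^3/3 + 3*z^2/2 - sqrt(3)*z


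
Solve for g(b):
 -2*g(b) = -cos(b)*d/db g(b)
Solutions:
 g(b) = C1*(sin(b) + 1)/(sin(b) - 1)


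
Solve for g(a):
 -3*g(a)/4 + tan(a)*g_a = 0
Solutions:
 g(a) = C1*sin(a)^(3/4)


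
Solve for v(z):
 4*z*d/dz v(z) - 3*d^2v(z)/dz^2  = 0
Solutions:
 v(z) = C1 + C2*erfi(sqrt(6)*z/3)


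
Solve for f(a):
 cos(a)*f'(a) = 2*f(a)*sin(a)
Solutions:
 f(a) = C1/cos(a)^2


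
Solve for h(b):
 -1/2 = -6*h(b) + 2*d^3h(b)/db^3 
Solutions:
 h(b) = C3*exp(3^(1/3)*b) + (C1*sin(3^(5/6)*b/2) + C2*cos(3^(5/6)*b/2))*exp(-3^(1/3)*b/2) + 1/12


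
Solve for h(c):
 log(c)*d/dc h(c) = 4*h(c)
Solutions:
 h(c) = C1*exp(4*li(c))


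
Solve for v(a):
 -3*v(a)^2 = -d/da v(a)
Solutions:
 v(a) = -1/(C1 + 3*a)


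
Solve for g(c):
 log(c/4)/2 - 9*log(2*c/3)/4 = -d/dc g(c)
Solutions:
 g(c) = C1 + 7*c*log(c)/4 - 9*c*log(3)/4 - 7*c/4 + 13*c*log(2)/4


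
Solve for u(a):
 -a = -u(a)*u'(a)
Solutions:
 u(a) = -sqrt(C1 + a^2)
 u(a) = sqrt(C1 + a^2)


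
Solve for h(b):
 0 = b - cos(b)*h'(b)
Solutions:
 h(b) = C1 + Integral(b/cos(b), b)


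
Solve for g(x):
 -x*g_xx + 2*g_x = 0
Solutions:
 g(x) = C1 + C2*x^3


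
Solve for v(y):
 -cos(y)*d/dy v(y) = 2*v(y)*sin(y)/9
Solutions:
 v(y) = C1*cos(y)^(2/9)


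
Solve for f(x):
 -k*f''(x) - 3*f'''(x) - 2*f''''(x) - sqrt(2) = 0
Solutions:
 f(x) = C1 + C2*x + C3*exp(x*(sqrt(9 - 8*k) - 3)/4) + C4*exp(-x*(sqrt(9 - 8*k) + 3)/4) - sqrt(2)*x^2/(2*k)


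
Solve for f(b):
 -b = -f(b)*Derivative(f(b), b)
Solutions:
 f(b) = -sqrt(C1 + b^2)
 f(b) = sqrt(C1 + b^2)


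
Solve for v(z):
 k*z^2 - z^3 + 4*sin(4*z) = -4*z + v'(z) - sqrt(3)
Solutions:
 v(z) = C1 + k*z^3/3 - z^4/4 + 2*z^2 + sqrt(3)*z - cos(4*z)


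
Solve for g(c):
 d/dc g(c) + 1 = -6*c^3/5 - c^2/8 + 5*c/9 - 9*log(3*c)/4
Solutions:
 g(c) = C1 - 3*c^4/10 - c^3/24 + 5*c^2/18 - 9*c*log(c)/4 - 9*c*log(3)/4 + 5*c/4


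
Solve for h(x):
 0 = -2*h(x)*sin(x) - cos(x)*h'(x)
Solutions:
 h(x) = C1*cos(x)^2


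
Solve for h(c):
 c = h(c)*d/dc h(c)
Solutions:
 h(c) = -sqrt(C1 + c^2)
 h(c) = sqrt(C1 + c^2)


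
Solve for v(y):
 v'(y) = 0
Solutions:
 v(y) = C1


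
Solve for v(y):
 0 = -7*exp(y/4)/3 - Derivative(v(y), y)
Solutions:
 v(y) = C1 - 28*exp(y/4)/3


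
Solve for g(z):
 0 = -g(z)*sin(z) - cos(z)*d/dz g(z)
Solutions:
 g(z) = C1*cos(z)


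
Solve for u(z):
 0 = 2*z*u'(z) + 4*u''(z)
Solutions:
 u(z) = C1 + C2*erf(z/2)


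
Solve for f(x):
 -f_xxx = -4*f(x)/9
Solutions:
 f(x) = C3*exp(2^(2/3)*3^(1/3)*x/3) + (C1*sin(2^(2/3)*3^(5/6)*x/6) + C2*cos(2^(2/3)*3^(5/6)*x/6))*exp(-2^(2/3)*3^(1/3)*x/6)


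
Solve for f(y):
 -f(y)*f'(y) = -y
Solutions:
 f(y) = -sqrt(C1 + y^2)
 f(y) = sqrt(C1 + y^2)


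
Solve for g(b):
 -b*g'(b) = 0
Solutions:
 g(b) = C1


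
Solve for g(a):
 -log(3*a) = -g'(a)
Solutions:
 g(a) = C1 + a*log(a) - a + a*log(3)


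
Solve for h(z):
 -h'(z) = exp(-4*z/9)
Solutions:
 h(z) = C1 + 9*exp(-4*z/9)/4


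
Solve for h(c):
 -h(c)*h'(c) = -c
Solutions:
 h(c) = -sqrt(C1 + c^2)
 h(c) = sqrt(C1 + c^2)


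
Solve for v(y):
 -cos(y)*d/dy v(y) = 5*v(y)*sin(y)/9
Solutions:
 v(y) = C1*cos(y)^(5/9)


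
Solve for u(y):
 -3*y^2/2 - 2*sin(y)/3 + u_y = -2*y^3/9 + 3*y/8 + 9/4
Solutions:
 u(y) = C1 - y^4/18 + y^3/2 + 3*y^2/16 + 9*y/4 - 2*cos(y)/3


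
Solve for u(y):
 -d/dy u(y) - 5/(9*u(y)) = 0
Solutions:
 u(y) = -sqrt(C1 - 10*y)/3
 u(y) = sqrt(C1 - 10*y)/3


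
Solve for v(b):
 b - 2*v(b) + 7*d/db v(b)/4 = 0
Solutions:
 v(b) = C1*exp(8*b/7) + b/2 + 7/16


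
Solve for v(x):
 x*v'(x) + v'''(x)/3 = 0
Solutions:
 v(x) = C1 + Integral(C2*airyai(-3^(1/3)*x) + C3*airybi(-3^(1/3)*x), x)


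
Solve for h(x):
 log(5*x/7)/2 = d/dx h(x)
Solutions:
 h(x) = C1 + x*log(x)/2 - x*log(7)/2 - x/2 + x*log(5)/2


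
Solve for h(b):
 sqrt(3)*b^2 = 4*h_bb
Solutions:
 h(b) = C1 + C2*b + sqrt(3)*b^4/48


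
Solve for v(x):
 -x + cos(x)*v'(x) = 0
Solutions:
 v(x) = C1 + Integral(x/cos(x), x)


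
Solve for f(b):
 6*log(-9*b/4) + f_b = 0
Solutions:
 f(b) = C1 - 6*b*log(-b) + 6*b*(-2*log(3) + 1 + 2*log(2))


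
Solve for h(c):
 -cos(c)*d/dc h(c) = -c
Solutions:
 h(c) = C1 + Integral(c/cos(c), c)


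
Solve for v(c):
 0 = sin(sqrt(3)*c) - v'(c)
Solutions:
 v(c) = C1 - sqrt(3)*cos(sqrt(3)*c)/3


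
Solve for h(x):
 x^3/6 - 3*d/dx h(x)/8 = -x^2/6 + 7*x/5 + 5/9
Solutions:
 h(x) = C1 + x^4/9 + 4*x^3/27 - 28*x^2/15 - 40*x/27


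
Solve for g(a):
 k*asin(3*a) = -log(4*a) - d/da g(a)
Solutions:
 g(a) = C1 - a*log(a) - 2*a*log(2) + a - k*(a*asin(3*a) + sqrt(1 - 9*a^2)/3)


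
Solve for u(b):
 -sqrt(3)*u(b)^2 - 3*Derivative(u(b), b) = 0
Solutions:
 u(b) = 3/(C1 + sqrt(3)*b)


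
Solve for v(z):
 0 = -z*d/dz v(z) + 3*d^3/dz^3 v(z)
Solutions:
 v(z) = C1 + Integral(C2*airyai(3^(2/3)*z/3) + C3*airybi(3^(2/3)*z/3), z)


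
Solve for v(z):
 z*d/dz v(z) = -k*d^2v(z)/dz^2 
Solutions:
 v(z) = C1 + C2*sqrt(k)*erf(sqrt(2)*z*sqrt(1/k)/2)


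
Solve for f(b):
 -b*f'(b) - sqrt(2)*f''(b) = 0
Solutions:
 f(b) = C1 + C2*erf(2^(1/4)*b/2)


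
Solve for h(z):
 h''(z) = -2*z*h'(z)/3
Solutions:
 h(z) = C1 + C2*erf(sqrt(3)*z/3)


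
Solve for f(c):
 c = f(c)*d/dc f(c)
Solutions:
 f(c) = -sqrt(C1 + c^2)
 f(c) = sqrt(C1 + c^2)


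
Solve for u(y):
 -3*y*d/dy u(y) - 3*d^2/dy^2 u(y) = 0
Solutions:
 u(y) = C1 + C2*erf(sqrt(2)*y/2)


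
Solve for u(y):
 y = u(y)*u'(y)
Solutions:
 u(y) = -sqrt(C1 + y^2)
 u(y) = sqrt(C1 + y^2)


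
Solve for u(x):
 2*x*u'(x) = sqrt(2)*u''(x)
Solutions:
 u(x) = C1 + C2*erfi(2^(3/4)*x/2)


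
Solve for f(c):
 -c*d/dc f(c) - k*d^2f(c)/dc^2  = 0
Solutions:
 f(c) = C1 + C2*sqrt(k)*erf(sqrt(2)*c*sqrt(1/k)/2)


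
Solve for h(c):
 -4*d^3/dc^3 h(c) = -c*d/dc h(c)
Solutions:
 h(c) = C1 + Integral(C2*airyai(2^(1/3)*c/2) + C3*airybi(2^(1/3)*c/2), c)


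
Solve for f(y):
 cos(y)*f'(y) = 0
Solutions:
 f(y) = C1


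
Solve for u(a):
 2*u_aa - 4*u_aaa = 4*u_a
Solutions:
 u(a) = C1 + (C2*sin(sqrt(15)*a/4) + C3*cos(sqrt(15)*a/4))*exp(a/4)


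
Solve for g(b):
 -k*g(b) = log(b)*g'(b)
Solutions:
 g(b) = C1*exp(-k*li(b))


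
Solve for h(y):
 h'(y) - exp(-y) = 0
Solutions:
 h(y) = C1 - exp(-y)


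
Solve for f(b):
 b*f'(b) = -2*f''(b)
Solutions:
 f(b) = C1 + C2*erf(b/2)


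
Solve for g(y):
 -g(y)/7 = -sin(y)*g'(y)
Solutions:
 g(y) = C1*(cos(y) - 1)^(1/14)/(cos(y) + 1)^(1/14)


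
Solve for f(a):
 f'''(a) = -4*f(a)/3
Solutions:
 f(a) = C3*exp(-6^(2/3)*a/3) + (C1*sin(2^(2/3)*3^(1/6)*a/2) + C2*cos(2^(2/3)*3^(1/6)*a/2))*exp(6^(2/3)*a/6)


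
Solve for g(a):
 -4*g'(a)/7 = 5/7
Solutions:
 g(a) = C1 - 5*a/4


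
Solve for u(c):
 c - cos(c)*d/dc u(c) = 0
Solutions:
 u(c) = C1 + Integral(c/cos(c), c)


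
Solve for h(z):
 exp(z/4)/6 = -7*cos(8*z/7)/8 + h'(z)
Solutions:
 h(z) = C1 + 2*exp(z/4)/3 + 49*sin(8*z/7)/64


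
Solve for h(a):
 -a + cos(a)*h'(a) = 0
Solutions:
 h(a) = C1 + Integral(a/cos(a), a)


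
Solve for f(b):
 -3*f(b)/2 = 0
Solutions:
 f(b) = 0


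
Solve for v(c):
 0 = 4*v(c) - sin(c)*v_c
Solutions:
 v(c) = C1*(cos(c)^2 - 2*cos(c) + 1)/(cos(c)^2 + 2*cos(c) + 1)


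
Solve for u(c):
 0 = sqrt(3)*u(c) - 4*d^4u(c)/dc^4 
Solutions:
 u(c) = C1*exp(-sqrt(2)*3^(1/8)*c/2) + C2*exp(sqrt(2)*3^(1/8)*c/2) + C3*sin(sqrt(2)*3^(1/8)*c/2) + C4*cos(sqrt(2)*3^(1/8)*c/2)


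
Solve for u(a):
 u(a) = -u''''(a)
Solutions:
 u(a) = (C1*sin(sqrt(2)*a/2) + C2*cos(sqrt(2)*a/2))*exp(-sqrt(2)*a/2) + (C3*sin(sqrt(2)*a/2) + C4*cos(sqrt(2)*a/2))*exp(sqrt(2)*a/2)


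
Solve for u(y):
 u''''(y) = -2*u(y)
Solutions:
 u(y) = (C1*sin(2^(3/4)*y/2) + C2*cos(2^(3/4)*y/2))*exp(-2^(3/4)*y/2) + (C3*sin(2^(3/4)*y/2) + C4*cos(2^(3/4)*y/2))*exp(2^(3/4)*y/2)


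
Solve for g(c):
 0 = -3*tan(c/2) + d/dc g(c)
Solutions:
 g(c) = C1 - 6*log(cos(c/2))


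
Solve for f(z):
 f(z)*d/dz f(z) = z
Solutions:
 f(z) = -sqrt(C1 + z^2)
 f(z) = sqrt(C1 + z^2)


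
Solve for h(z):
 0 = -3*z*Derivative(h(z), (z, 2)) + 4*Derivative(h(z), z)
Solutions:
 h(z) = C1 + C2*z^(7/3)


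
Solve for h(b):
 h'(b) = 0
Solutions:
 h(b) = C1


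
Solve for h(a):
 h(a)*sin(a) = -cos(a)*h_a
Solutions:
 h(a) = C1*cos(a)


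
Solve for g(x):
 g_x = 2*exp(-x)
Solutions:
 g(x) = C1 - 2*exp(-x)


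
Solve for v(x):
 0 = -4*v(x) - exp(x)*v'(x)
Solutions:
 v(x) = C1*exp(4*exp(-x))


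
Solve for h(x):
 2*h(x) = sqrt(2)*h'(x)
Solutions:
 h(x) = C1*exp(sqrt(2)*x)


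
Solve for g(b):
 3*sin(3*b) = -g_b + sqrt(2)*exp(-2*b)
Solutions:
 g(b) = C1 + cos(3*b) - sqrt(2)*exp(-2*b)/2


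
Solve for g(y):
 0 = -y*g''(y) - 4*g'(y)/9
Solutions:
 g(y) = C1 + C2*y^(5/9)


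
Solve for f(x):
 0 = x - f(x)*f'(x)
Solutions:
 f(x) = -sqrt(C1 + x^2)
 f(x) = sqrt(C1 + x^2)


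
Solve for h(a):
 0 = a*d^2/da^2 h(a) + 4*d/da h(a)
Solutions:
 h(a) = C1 + C2/a^3


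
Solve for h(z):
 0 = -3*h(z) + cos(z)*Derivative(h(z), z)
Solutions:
 h(z) = C1*(sin(z) + 1)^(3/2)/(sin(z) - 1)^(3/2)


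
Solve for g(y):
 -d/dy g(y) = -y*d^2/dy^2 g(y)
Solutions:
 g(y) = C1 + C2*y^2


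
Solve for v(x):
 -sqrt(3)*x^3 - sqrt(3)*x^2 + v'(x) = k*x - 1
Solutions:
 v(x) = C1 + k*x^2/2 + sqrt(3)*x^4/4 + sqrt(3)*x^3/3 - x


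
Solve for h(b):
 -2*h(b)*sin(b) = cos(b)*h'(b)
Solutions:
 h(b) = C1*cos(b)^2


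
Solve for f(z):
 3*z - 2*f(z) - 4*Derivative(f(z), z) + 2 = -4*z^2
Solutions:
 f(z) = C1*exp(-z/2) + 2*z^2 - 13*z/2 + 14


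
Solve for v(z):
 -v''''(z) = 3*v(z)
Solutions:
 v(z) = (C1*sin(sqrt(2)*3^(1/4)*z/2) + C2*cos(sqrt(2)*3^(1/4)*z/2))*exp(-sqrt(2)*3^(1/4)*z/2) + (C3*sin(sqrt(2)*3^(1/4)*z/2) + C4*cos(sqrt(2)*3^(1/4)*z/2))*exp(sqrt(2)*3^(1/4)*z/2)


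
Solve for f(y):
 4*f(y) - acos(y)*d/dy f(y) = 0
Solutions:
 f(y) = C1*exp(4*Integral(1/acos(y), y))


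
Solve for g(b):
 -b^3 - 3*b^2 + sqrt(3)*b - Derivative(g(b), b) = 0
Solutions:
 g(b) = C1 - b^4/4 - b^3 + sqrt(3)*b^2/2


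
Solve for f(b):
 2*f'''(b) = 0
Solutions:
 f(b) = C1 + C2*b + C3*b^2


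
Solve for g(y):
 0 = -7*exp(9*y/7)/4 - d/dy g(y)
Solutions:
 g(y) = C1 - 49*exp(9*y/7)/36


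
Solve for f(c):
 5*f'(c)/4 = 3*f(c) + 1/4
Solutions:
 f(c) = C1*exp(12*c/5) - 1/12


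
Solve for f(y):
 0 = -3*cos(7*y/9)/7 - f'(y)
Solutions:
 f(y) = C1 - 27*sin(7*y/9)/49


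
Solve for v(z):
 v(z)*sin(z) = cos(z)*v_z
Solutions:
 v(z) = C1/cos(z)


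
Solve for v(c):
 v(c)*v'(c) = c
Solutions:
 v(c) = -sqrt(C1 + c^2)
 v(c) = sqrt(C1 + c^2)


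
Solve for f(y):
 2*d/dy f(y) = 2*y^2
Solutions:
 f(y) = C1 + y^3/3


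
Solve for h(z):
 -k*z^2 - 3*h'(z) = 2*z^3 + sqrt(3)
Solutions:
 h(z) = C1 - k*z^3/9 - z^4/6 - sqrt(3)*z/3


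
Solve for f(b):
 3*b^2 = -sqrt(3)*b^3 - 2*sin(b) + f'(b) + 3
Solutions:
 f(b) = C1 + sqrt(3)*b^4/4 + b^3 - 3*b - 2*cos(b)


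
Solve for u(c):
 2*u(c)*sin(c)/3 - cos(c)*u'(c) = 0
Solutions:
 u(c) = C1/cos(c)^(2/3)


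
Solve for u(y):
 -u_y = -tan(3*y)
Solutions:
 u(y) = C1 - log(cos(3*y))/3


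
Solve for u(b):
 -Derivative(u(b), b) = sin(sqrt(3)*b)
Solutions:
 u(b) = C1 + sqrt(3)*cos(sqrt(3)*b)/3


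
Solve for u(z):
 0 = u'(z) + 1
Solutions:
 u(z) = C1 - z


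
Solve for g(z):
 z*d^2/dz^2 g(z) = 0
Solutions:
 g(z) = C1 + C2*z


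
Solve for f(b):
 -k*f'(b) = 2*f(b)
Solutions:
 f(b) = C1*exp(-2*b/k)


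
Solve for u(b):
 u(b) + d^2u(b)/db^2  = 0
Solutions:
 u(b) = C1*sin(b) + C2*cos(b)


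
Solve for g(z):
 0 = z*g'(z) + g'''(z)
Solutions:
 g(z) = C1 + Integral(C2*airyai(-z) + C3*airybi(-z), z)


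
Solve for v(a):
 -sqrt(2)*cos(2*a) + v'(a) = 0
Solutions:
 v(a) = C1 + sqrt(2)*sin(2*a)/2


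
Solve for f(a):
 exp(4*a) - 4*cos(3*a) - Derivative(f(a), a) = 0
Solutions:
 f(a) = C1 + exp(4*a)/4 - 4*sin(3*a)/3


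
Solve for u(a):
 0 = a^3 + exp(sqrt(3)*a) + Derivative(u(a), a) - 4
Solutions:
 u(a) = C1 - a^4/4 + 4*a - sqrt(3)*exp(sqrt(3)*a)/3


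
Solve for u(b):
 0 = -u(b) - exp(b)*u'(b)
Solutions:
 u(b) = C1*exp(exp(-b))


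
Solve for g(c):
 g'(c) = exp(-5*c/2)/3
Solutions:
 g(c) = C1 - 2*exp(-5*c/2)/15


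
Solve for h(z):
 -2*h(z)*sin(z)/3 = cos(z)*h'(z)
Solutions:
 h(z) = C1*cos(z)^(2/3)


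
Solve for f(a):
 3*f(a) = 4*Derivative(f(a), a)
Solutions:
 f(a) = C1*exp(3*a/4)


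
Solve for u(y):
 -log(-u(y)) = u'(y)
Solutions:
 -li(-u(y)) = C1 - y


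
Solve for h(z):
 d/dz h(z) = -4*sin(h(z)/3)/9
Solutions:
 4*z/9 + 3*log(cos(h(z)/3) - 1)/2 - 3*log(cos(h(z)/3) + 1)/2 = C1


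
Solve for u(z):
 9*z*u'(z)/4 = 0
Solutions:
 u(z) = C1


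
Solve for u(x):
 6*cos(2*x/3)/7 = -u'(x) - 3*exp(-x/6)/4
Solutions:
 u(x) = C1 - 9*sin(2*x/3)/7 + 9*exp(-x/6)/2


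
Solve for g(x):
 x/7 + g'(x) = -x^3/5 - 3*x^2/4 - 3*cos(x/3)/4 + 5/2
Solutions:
 g(x) = C1 - x^4/20 - x^3/4 - x^2/14 + 5*x/2 - 9*sin(x/3)/4


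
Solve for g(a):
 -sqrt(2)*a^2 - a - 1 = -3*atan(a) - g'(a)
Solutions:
 g(a) = C1 + sqrt(2)*a^3/3 + a^2/2 - 3*a*atan(a) + a + 3*log(a^2 + 1)/2


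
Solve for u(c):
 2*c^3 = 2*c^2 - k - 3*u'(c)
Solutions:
 u(c) = C1 - c^4/6 + 2*c^3/9 - c*k/3


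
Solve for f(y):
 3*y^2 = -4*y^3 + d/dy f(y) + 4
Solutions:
 f(y) = C1 + y^4 + y^3 - 4*y


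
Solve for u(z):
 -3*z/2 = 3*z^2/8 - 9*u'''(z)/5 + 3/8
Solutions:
 u(z) = C1 + C2*z + C3*z^2 + z^5/288 + 5*z^4/144 + 5*z^3/144


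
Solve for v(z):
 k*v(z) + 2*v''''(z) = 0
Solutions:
 v(z) = C1*exp(-2^(3/4)*z*(-k)^(1/4)/2) + C2*exp(2^(3/4)*z*(-k)^(1/4)/2) + C3*exp(-2^(3/4)*I*z*(-k)^(1/4)/2) + C4*exp(2^(3/4)*I*z*(-k)^(1/4)/2)


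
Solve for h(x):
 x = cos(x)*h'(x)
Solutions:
 h(x) = C1 + Integral(x/cos(x), x)


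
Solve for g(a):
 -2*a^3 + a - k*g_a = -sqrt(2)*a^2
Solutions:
 g(a) = C1 - a^4/(2*k) + sqrt(2)*a^3/(3*k) + a^2/(2*k)


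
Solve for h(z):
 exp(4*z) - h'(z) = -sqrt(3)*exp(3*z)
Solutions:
 h(z) = C1 + exp(4*z)/4 + sqrt(3)*exp(3*z)/3


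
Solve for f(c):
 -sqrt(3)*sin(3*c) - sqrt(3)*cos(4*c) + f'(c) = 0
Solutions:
 f(c) = C1 + sqrt(3)*sin(4*c)/4 - sqrt(3)*cos(3*c)/3


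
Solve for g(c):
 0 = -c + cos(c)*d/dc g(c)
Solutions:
 g(c) = C1 + Integral(c/cos(c), c)


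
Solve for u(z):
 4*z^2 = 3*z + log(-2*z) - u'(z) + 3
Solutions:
 u(z) = C1 - 4*z^3/3 + 3*z^2/2 + z*log(-z) + z*(log(2) + 2)


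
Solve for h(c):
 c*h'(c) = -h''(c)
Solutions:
 h(c) = C1 + C2*erf(sqrt(2)*c/2)


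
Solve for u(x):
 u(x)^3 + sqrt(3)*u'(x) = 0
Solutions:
 u(x) = -sqrt(6)*sqrt(-1/(C1 - sqrt(3)*x))/2
 u(x) = sqrt(6)*sqrt(-1/(C1 - sqrt(3)*x))/2


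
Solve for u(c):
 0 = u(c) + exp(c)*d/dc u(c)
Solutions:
 u(c) = C1*exp(exp(-c))


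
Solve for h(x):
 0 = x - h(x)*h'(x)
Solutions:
 h(x) = -sqrt(C1 + x^2)
 h(x) = sqrt(C1 + x^2)


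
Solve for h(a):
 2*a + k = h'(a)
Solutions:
 h(a) = C1 + a^2 + a*k


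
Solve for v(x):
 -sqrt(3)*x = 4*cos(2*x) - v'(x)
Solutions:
 v(x) = C1 + sqrt(3)*x^2/2 + 2*sin(2*x)


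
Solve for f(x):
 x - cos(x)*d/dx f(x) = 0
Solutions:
 f(x) = C1 + Integral(x/cos(x), x)


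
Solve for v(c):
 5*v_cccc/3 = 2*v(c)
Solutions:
 v(c) = C1*exp(-5^(3/4)*6^(1/4)*c/5) + C2*exp(5^(3/4)*6^(1/4)*c/5) + C3*sin(5^(3/4)*6^(1/4)*c/5) + C4*cos(5^(3/4)*6^(1/4)*c/5)


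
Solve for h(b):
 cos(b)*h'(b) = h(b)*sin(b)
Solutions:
 h(b) = C1/cos(b)


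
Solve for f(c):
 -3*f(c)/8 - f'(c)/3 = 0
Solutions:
 f(c) = C1*exp(-9*c/8)


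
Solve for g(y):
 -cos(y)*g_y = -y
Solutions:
 g(y) = C1 + Integral(y/cos(y), y)


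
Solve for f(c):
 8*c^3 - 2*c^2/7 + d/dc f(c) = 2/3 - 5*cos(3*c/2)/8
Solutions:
 f(c) = C1 - 2*c^4 + 2*c^3/21 + 2*c/3 - 5*sin(3*c/2)/12


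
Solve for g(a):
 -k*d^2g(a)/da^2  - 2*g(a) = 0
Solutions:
 g(a) = C1*exp(-sqrt(2)*a*sqrt(-1/k)) + C2*exp(sqrt(2)*a*sqrt(-1/k))


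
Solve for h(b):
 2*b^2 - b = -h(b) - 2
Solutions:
 h(b) = -2*b^2 + b - 2


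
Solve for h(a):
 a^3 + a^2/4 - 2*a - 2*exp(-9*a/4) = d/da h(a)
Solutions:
 h(a) = C1 + a^4/4 + a^3/12 - a^2 + 8*exp(-9*a/4)/9


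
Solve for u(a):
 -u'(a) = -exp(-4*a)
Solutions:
 u(a) = C1 - exp(-4*a)/4


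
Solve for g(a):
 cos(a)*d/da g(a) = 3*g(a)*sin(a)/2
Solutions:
 g(a) = C1/cos(a)^(3/2)


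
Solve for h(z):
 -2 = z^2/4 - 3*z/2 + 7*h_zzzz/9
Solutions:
 h(z) = C1 + C2*z + C3*z^2 + C4*z^3 - z^6/1120 + 9*z^5/560 - 3*z^4/28


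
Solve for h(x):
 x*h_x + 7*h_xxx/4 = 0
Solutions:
 h(x) = C1 + Integral(C2*airyai(-14^(2/3)*x/7) + C3*airybi(-14^(2/3)*x/7), x)


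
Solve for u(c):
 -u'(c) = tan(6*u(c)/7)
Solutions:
 u(c) = -7*asin(C1*exp(-6*c/7))/6 + 7*pi/6
 u(c) = 7*asin(C1*exp(-6*c/7))/6


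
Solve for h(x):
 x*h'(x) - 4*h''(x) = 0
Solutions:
 h(x) = C1 + C2*erfi(sqrt(2)*x/4)


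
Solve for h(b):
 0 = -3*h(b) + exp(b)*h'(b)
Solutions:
 h(b) = C1*exp(-3*exp(-b))


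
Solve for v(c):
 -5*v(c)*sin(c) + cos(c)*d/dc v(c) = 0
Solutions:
 v(c) = C1/cos(c)^5


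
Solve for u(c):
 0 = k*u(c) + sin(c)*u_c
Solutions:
 u(c) = C1*exp(k*(-log(cos(c) - 1) + log(cos(c) + 1))/2)


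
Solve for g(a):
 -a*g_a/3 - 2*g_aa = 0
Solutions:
 g(a) = C1 + C2*erf(sqrt(3)*a/6)


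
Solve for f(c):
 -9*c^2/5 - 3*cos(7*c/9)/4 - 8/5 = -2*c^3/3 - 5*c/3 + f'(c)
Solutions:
 f(c) = C1 + c^4/6 - 3*c^3/5 + 5*c^2/6 - 8*c/5 - 27*sin(7*c/9)/28


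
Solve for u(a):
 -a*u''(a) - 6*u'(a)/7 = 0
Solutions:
 u(a) = C1 + C2*a^(1/7)


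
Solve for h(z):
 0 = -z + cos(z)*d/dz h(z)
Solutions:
 h(z) = C1 + Integral(z/cos(z), z)


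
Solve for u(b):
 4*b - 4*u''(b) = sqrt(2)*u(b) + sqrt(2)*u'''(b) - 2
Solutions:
 u(b) = C1*exp(b*(-4*sqrt(2) + 8/(27/2 + 16*sqrt(2) + sqrt(-2048 + (27 + 32*sqrt(2))^2)/2)^(1/3) + (27/2 + 16*sqrt(2) + sqrt(-2048 + (27 + 32*sqrt(2))^2)/2)^(1/3))/6)*sin(sqrt(3)*b*(-(27/2 + 16*sqrt(2) + sqrt(-2048 + (27 + 32*sqrt(2))^2)/2)^(1/3) + 8/(27/2 + 16*sqrt(2) + sqrt(-2048 + (27 + 32*sqrt(2))^2)/2)^(1/3))/6) + C2*exp(b*(-4*sqrt(2) + 8/(27/2 + 16*sqrt(2) + sqrt(-2048 + (27 + 32*sqrt(2))^2)/2)^(1/3) + (27/2 + 16*sqrt(2) + sqrt(-2048 + (27 + 32*sqrt(2))^2)/2)^(1/3))/6)*cos(sqrt(3)*b*(-(27/2 + 16*sqrt(2) + sqrt(-2048 + (27 + 32*sqrt(2))^2)/2)^(1/3) + 8/(27/2 + 16*sqrt(2) + sqrt(-2048 + (27 + 32*sqrt(2))^2)/2)^(1/3))/6) + C3*exp(-b*(8/(27/2 + 16*sqrt(2) + sqrt(-2048 + (27 + 32*sqrt(2))^2)/2)^(1/3) + 2*sqrt(2) + (27/2 + 16*sqrt(2) + sqrt(-2048 + (27 + 32*sqrt(2))^2)/2)^(1/3))/3) + 2*sqrt(2)*b + sqrt(2)


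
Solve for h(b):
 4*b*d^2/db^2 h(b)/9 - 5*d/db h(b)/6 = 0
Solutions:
 h(b) = C1 + C2*b^(23/8)


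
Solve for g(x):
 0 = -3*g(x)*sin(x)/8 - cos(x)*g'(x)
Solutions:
 g(x) = C1*cos(x)^(3/8)


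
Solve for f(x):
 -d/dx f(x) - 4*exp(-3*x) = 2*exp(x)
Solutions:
 f(x) = C1 - 2*exp(x) + 4*exp(-3*x)/3


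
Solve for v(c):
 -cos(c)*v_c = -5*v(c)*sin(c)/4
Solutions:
 v(c) = C1/cos(c)^(5/4)


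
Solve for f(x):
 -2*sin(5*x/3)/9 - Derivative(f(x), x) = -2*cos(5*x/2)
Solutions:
 f(x) = C1 + 4*sin(5*x/2)/5 + 2*cos(5*x/3)/15


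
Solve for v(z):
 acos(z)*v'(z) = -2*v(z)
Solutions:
 v(z) = C1*exp(-2*Integral(1/acos(z), z))


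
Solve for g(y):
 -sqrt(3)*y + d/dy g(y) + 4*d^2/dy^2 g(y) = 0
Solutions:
 g(y) = C1 + C2*exp(-y/4) + sqrt(3)*y^2/2 - 4*sqrt(3)*y


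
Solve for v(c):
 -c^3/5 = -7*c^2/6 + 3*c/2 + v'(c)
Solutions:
 v(c) = C1 - c^4/20 + 7*c^3/18 - 3*c^2/4


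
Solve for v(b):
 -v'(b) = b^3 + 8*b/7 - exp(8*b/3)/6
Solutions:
 v(b) = C1 - b^4/4 - 4*b^2/7 + exp(8*b/3)/16


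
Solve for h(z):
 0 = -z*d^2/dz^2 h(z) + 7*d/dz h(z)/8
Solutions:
 h(z) = C1 + C2*z^(15/8)


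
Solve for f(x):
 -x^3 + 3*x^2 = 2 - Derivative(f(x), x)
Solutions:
 f(x) = C1 + x^4/4 - x^3 + 2*x


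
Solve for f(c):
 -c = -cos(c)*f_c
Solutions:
 f(c) = C1 + Integral(c/cos(c), c)


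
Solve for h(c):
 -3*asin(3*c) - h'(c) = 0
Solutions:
 h(c) = C1 - 3*c*asin(3*c) - sqrt(1 - 9*c^2)


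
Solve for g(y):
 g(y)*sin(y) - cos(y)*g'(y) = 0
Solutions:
 g(y) = C1/cos(y)


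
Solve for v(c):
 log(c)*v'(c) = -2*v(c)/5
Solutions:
 v(c) = C1*exp(-2*li(c)/5)


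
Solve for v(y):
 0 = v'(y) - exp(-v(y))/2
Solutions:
 v(y) = log(C1 + y/2)


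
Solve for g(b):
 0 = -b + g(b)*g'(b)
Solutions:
 g(b) = -sqrt(C1 + b^2)
 g(b) = sqrt(C1 + b^2)


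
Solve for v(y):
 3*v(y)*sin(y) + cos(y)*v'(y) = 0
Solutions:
 v(y) = C1*cos(y)^3


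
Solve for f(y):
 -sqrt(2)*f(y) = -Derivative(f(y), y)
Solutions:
 f(y) = C1*exp(sqrt(2)*y)


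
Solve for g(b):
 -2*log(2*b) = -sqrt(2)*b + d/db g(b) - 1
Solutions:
 g(b) = C1 + sqrt(2)*b^2/2 - 2*b*log(b) - b*log(4) + 3*b


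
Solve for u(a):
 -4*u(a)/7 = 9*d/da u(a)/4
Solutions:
 u(a) = C1*exp(-16*a/63)


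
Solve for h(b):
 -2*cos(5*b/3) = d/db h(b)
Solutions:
 h(b) = C1 - 6*sin(5*b/3)/5


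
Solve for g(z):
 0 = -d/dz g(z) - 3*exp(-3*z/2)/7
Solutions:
 g(z) = C1 + 2*exp(-3*z/2)/7


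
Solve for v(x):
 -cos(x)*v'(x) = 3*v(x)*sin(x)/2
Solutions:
 v(x) = C1*cos(x)^(3/2)


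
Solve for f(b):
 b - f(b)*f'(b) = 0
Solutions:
 f(b) = -sqrt(C1 + b^2)
 f(b) = sqrt(C1 + b^2)


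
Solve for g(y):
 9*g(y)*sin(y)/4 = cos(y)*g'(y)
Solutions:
 g(y) = C1/cos(y)^(9/4)


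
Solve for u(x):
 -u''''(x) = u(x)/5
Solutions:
 u(x) = (C1*sin(sqrt(2)*5^(3/4)*x/10) + C2*cos(sqrt(2)*5^(3/4)*x/10))*exp(-sqrt(2)*5^(3/4)*x/10) + (C3*sin(sqrt(2)*5^(3/4)*x/10) + C4*cos(sqrt(2)*5^(3/4)*x/10))*exp(sqrt(2)*5^(3/4)*x/10)


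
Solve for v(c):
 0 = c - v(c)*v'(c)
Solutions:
 v(c) = -sqrt(C1 + c^2)
 v(c) = sqrt(C1 + c^2)


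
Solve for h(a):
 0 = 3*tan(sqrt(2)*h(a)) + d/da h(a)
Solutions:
 h(a) = sqrt(2)*(pi - asin(C1*exp(-3*sqrt(2)*a)))/2
 h(a) = sqrt(2)*asin(C1*exp(-3*sqrt(2)*a))/2


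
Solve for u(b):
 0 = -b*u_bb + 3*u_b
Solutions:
 u(b) = C1 + C2*b^4


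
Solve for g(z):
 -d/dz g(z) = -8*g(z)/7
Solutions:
 g(z) = C1*exp(8*z/7)


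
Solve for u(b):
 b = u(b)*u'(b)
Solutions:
 u(b) = -sqrt(C1 + b^2)
 u(b) = sqrt(C1 + b^2)


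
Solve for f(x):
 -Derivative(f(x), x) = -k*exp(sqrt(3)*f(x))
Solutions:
 f(x) = sqrt(3)*(2*log(-1/(C1 + k*x)) - log(3))/6


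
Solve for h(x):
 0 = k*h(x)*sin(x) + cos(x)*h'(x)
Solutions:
 h(x) = C1*exp(k*log(cos(x)))


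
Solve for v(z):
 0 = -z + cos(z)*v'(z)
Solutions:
 v(z) = C1 + Integral(z/cos(z), z)


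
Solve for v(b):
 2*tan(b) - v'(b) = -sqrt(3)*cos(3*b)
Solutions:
 v(b) = C1 - 2*log(cos(b)) + sqrt(3)*sin(3*b)/3


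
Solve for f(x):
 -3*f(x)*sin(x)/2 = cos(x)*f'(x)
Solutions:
 f(x) = C1*cos(x)^(3/2)


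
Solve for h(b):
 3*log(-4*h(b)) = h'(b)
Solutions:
 -Integral(1/(log(-_y) + 2*log(2)), (_y, h(b)))/3 = C1 - b


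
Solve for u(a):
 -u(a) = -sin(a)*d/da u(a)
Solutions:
 u(a) = C1*sqrt(cos(a) - 1)/sqrt(cos(a) + 1)


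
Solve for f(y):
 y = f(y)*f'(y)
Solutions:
 f(y) = -sqrt(C1 + y^2)
 f(y) = sqrt(C1 + y^2)


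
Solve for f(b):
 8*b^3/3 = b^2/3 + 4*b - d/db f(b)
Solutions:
 f(b) = C1 - 2*b^4/3 + b^3/9 + 2*b^2


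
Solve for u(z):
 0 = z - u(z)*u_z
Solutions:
 u(z) = -sqrt(C1 + z^2)
 u(z) = sqrt(C1 + z^2)


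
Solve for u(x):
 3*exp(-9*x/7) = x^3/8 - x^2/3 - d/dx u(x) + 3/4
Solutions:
 u(x) = C1 + x^4/32 - x^3/9 + 3*x/4 + 7*exp(-9*x/7)/3


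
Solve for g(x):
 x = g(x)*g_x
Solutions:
 g(x) = -sqrt(C1 + x^2)
 g(x) = sqrt(C1 + x^2)


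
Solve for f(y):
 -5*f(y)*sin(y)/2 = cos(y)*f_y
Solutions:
 f(y) = C1*cos(y)^(5/2)


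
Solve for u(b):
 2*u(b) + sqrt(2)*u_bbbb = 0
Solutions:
 u(b) = (C1*sin(2^(5/8)*b/2) + C2*cos(2^(5/8)*b/2))*exp(-2^(5/8)*b/2) + (C3*sin(2^(5/8)*b/2) + C4*cos(2^(5/8)*b/2))*exp(2^(5/8)*b/2)


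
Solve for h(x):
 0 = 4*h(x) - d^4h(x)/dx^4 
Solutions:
 h(x) = C1*exp(-sqrt(2)*x) + C2*exp(sqrt(2)*x) + C3*sin(sqrt(2)*x) + C4*cos(sqrt(2)*x)


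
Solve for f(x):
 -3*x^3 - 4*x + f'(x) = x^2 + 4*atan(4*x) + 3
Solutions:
 f(x) = C1 + 3*x^4/4 + x^3/3 + 2*x^2 + 4*x*atan(4*x) + 3*x - log(16*x^2 + 1)/2


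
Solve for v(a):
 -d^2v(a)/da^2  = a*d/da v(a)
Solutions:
 v(a) = C1 + C2*erf(sqrt(2)*a/2)


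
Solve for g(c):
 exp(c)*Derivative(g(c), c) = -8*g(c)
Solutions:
 g(c) = C1*exp(8*exp(-c))


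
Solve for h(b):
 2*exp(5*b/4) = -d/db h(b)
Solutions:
 h(b) = C1 - 8*exp(5*b/4)/5


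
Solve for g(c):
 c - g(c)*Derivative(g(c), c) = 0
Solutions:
 g(c) = -sqrt(C1 + c^2)
 g(c) = sqrt(C1 + c^2)


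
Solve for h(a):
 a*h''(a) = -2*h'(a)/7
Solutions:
 h(a) = C1 + C2*a^(5/7)


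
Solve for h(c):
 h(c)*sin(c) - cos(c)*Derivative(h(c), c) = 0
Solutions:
 h(c) = C1/cos(c)


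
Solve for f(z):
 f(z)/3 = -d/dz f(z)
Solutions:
 f(z) = C1*exp(-z/3)


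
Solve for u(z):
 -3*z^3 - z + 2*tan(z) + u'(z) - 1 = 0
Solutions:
 u(z) = C1 + 3*z^4/4 + z^2/2 + z + 2*log(cos(z))


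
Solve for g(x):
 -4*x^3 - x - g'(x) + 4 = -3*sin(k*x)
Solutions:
 g(x) = C1 - x^4 - x^2/2 + 4*x - 3*cos(k*x)/k


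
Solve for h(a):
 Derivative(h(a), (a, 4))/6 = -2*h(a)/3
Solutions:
 h(a) = (C1*sin(a) + C2*cos(a))*exp(-a) + (C3*sin(a) + C4*cos(a))*exp(a)


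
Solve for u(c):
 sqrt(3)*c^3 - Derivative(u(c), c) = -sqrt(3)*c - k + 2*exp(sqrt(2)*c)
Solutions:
 u(c) = C1 + sqrt(3)*c^4/4 + sqrt(3)*c^2/2 + c*k - sqrt(2)*exp(sqrt(2)*c)


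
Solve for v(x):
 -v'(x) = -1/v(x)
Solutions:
 v(x) = -sqrt(C1 + 2*x)
 v(x) = sqrt(C1 + 2*x)


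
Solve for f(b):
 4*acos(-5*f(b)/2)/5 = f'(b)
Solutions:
 Integral(1/acos(-5*_y/2), (_y, f(b))) = C1 + 4*b/5


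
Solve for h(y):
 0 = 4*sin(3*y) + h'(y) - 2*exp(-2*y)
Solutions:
 h(y) = C1 + 4*cos(3*y)/3 - exp(-2*y)


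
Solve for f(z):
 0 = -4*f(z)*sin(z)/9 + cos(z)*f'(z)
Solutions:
 f(z) = C1/cos(z)^(4/9)


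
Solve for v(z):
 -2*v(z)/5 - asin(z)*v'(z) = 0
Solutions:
 v(z) = C1*exp(-2*Integral(1/asin(z), z)/5)


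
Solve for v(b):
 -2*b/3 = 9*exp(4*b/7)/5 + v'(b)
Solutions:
 v(b) = C1 - b^2/3 - 63*exp(4*b/7)/20


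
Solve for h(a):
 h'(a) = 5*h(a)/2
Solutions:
 h(a) = C1*exp(5*a/2)


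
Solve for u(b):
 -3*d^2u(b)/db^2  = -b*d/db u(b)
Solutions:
 u(b) = C1 + C2*erfi(sqrt(6)*b/6)


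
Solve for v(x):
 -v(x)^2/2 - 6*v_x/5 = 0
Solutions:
 v(x) = 12/(C1 + 5*x)


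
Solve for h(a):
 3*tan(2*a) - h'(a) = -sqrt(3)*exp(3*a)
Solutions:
 h(a) = C1 + sqrt(3)*exp(3*a)/3 - 3*log(cos(2*a))/2


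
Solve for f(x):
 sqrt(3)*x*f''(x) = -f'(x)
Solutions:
 f(x) = C1 + C2*x^(1 - sqrt(3)/3)


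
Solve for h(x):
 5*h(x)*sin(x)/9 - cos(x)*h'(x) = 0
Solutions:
 h(x) = C1/cos(x)^(5/9)


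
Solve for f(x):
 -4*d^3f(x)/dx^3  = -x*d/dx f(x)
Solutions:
 f(x) = C1 + Integral(C2*airyai(2^(1/3)*x/2) + C3*airybi(2^(1/3)*x/2), x)


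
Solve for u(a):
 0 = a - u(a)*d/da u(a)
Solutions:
 u(a) = -sqrt(C1 + a^2)
 u(a) = sqrt(C1 + a^2)


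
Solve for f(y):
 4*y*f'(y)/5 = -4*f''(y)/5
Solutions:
 f(y) = C1 + C2*erf(sqrt(2)*y/2)


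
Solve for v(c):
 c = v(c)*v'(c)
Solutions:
 v(c) = -sqrt(C1 + c^2)
 v(c) = sqrt(C1 + c^2)


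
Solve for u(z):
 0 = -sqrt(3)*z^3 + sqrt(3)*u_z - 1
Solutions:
 u(z) = C1 + z^4/4 + sqrt(3)*z/3


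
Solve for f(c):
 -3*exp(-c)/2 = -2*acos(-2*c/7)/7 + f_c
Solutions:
 f(c) = C1 + 2*c*acos(-2*c/7)/7 + sqrt(49 - 4*c^2)/7 + 3*exp(-c)/2


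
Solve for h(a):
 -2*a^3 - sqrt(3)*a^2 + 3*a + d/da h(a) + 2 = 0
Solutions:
 h(a) = C1 + a^4/2 + sqrt(3)*a^3/3 - 3*a^2/2 - 2*a


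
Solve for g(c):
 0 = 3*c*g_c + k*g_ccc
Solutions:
 g(c) = C1 + Integral(C2*airyai(3^(1/3)*c*(-1/k)^(1/3)) + C3*airybi(3^(1/3)*c*(-1/k)^(1/3)), c)


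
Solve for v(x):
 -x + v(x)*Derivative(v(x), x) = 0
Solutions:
 v(x) = -sqrt(C1 + x^2)
 v(x) = sqrt(C1 + x^2)


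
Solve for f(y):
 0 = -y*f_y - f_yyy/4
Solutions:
 f(y) = C1 + Integral(C2*airyai(-2^(2/3)*y) + C3*airybi(-2^(2/3)*y), y)


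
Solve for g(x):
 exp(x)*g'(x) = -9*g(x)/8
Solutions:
 g(x) = C1*exp(9*exp(-x)/8)


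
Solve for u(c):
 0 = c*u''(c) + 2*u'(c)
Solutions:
 u(c) = C1 + C2/c


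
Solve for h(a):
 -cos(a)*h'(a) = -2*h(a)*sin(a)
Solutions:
 h(a) = C1/cos(a)^2


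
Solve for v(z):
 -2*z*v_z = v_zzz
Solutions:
 v(z) = C1 + Integral(C2*airyai(-2^(1/3)*z) + C3*airybi(-2^(1/3)*z), z)


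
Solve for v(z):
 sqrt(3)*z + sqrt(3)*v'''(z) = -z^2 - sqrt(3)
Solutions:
 v(z) = C1 + C2*z + C3*z^2 - sqrt(3)*z^5/180 - z^4/24 - z^3/6


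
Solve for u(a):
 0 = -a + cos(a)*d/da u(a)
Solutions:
 u(a) = C1 + Integral(a/cos(a), a)


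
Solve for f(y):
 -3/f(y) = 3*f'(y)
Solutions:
 f(y) = -sqrt(C1 - 2*y)
 f(y) = sqrt(C1 - 2*y)


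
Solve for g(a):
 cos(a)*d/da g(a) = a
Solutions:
 g(a) = C1 + Integral(a/cos(a), a)


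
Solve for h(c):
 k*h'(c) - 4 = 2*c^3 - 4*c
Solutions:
 h(c) = C1 + c^4/(2*k) - 2*c^2/k + 4*c/k


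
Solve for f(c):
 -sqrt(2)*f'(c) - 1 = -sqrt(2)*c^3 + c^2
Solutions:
 f(c) = C1 + c^4/4 - sqrt(2)*c^3/6 - sqrt(2)*c/2


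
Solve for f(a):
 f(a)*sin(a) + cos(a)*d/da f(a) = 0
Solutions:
 f(a) = C1*cos(a)


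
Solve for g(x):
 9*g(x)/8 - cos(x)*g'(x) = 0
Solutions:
 g(x) = C1*(sin(x) + 1)^(9/16)/(sin(x) - 1)^(9/16)


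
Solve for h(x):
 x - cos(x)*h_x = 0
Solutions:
 h(x) = C1 + Integral(x/cos(x), x)


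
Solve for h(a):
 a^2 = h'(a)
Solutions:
 h(a) = C1 + a^3/3


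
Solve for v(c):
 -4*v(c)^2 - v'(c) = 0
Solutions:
 v(c) = 1/(C1 + 4*c)


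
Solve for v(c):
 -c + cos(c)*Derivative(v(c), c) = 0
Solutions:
 v(c) = C1 + Integral(c/cos(c), c)


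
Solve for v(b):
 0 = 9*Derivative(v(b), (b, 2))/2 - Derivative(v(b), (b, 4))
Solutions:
 v(b) = C1 + C2*b + C3*exp(-3*sqrt(2)*b/2) + C4*exp(3*sqrt(2)*b/2)


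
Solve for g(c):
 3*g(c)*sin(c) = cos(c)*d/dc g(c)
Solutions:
 g(c) = C1/cos(c)^3


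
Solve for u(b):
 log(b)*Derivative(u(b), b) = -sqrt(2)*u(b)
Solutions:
 u(b) = C1*exp(-sqrt(2)*li(b))


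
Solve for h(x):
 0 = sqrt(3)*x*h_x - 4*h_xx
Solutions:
 h(x) = C1 + C2*erfi(sqrt(2)*3^(1/4)*x/4)


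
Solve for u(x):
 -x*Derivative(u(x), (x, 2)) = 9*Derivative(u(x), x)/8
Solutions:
 u(x) = C1 + C2/x^(1/8)


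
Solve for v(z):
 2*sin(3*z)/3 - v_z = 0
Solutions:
 v(z) = C1 - 2*cos(3*z)/9


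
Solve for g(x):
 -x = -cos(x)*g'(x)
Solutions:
 g(x) = C1 + Integral(x/cos(x), x)


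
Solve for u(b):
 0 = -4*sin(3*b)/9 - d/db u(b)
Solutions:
 u(b) = C1 + 4*cos(3*b)/27


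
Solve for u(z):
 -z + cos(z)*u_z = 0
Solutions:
 u(z) = C1 + Integral(z/cos(z), z)


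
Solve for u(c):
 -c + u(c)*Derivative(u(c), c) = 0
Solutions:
 u(c) = -sqrt(C1 + c^2)
 u(c) = sqrt(C1 + c^2)


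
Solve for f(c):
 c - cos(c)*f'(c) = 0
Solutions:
 f(c) = C1 + Integral(c/cos(c), c)


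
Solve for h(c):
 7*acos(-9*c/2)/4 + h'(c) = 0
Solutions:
 h(c) = C1 - 7*c*acos(-9*c/2)/4 - 7*sqrt(4 - 81*c^2)/36


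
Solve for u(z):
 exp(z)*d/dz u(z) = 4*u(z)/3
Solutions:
 u(z) = C1*exp(-4*exp(-z)/3)


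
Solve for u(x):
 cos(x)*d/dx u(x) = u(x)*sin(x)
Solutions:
 u(x) = C1/cos(x)


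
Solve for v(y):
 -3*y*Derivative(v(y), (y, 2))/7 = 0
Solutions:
 v(y) = C1 + C2*y


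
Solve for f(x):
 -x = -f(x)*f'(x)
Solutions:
 f(x) = -sqrt(C1 + x^2)
 f(x) = sqrt(C1 + x^2)


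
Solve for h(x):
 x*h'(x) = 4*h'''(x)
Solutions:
 h(x) = C1 + Integral(C2*airyai(2^(1/3)*x/2) + C3*airybi(2^(1/3)*x/2), x)


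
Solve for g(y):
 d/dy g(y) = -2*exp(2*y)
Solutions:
 g(y) = C1 - exp(2*y)


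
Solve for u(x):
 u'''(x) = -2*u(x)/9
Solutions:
 u(x) = C3*exp(-6^(1/3)*x/3) + (C1*sin(2^(1/3)*3^(5/6)*x/6) + C2*cos(2^(1/3)*3^(5/6)*x/6))*exp(6^(1/3)*x/6)


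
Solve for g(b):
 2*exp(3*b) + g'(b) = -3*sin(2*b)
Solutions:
 g(b) = C1 - 2*exp(3*b)/3 + 3*cos(2*b)/2


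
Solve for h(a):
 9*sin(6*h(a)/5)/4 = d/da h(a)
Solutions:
 -9*a/4 + 5*log(cos(6*h(a)/5) - 1)/12 - 5*log(cos(6*h(a)/5) + 1)/12 = C1


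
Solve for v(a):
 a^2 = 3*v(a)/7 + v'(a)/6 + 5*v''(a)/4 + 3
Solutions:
 v(a) = 7*a^2/3 - 49*a/27 + (C1*sin(sqrt(3731)*a/105) + C2*cos(sqrt(3731)*a/105))*exp(-a/15) - 4837/243


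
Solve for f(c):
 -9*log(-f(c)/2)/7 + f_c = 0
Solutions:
 -7*Integral(1/(log(-_y) - log(2)), (_y, f(c)))/9 = C1 - c


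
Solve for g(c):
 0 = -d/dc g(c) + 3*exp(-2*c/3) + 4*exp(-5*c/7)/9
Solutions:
 g(c) = C1 - 9*exp(-2*c/3)/2 - 28*exp(-5*c/7)/45


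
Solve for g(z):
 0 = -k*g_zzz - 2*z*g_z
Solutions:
 g(z) = C1 + Integral(C2*airyai(2^(1/3)*z*(-1/k)^(1/3)) + C3*airybi(2^(1/3)*z*(-1/k)^(1/3)), z)


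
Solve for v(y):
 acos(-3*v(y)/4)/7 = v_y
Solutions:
 Integral(1/acos(-3*_y/4), (_y, v(y))) = C1 + y/7


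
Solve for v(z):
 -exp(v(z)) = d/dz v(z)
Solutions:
 v(z) = log(1/(C1 + z))


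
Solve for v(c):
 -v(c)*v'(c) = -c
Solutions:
 v(c) = -sqrt(C1 + c^2)
 v(c) = sqrt(C1 + c^2)


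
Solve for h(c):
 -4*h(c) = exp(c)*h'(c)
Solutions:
 h(c) = C1*exp(4*exp(-c))


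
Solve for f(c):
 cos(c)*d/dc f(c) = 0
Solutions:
 f(c) = C1


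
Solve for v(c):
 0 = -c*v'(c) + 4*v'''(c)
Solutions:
 v(c) = C1 + Integral(C2*airyai(2^(1/3)*c/2) + C3*airybi(2^(1/3)*c/2), c)


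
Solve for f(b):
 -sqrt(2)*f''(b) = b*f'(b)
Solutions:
 f(b) = C1 + C2*erf(2^(1/4)*b/2)


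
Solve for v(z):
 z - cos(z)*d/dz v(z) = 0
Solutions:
 v(z) = C1 + Integral(z/cos(z), z)


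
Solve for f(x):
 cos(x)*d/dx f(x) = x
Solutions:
 f(x) = C1 + Integral(x/cos(x), x)


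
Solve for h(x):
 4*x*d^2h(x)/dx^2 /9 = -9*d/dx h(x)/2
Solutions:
 h(x) = C1 + C2/x^(73/8)


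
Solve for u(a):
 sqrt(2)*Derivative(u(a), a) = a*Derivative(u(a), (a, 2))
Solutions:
 u(a) = C1 + C2*a^(1 + sqrt(2))


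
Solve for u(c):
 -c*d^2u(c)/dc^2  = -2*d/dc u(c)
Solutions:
 u(c) = C1 + C2*c^3


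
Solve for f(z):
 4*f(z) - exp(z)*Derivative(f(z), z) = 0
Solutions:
 f(z) = C1*exp(-4*exp(-z))


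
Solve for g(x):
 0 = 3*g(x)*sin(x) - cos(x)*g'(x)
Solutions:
 g(x) = C1/cos(x)^3


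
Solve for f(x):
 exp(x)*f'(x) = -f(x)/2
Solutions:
 f(x) = C1*exp(exp(-x)/2)


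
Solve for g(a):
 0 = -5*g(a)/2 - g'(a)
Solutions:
 g(a) = C1*exp(-5*a/2)


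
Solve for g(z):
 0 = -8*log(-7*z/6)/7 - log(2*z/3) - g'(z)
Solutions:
 g(z) = C1 - 15*z*log(z)/7 + z*(-8*log(7)/7 + log(6)/7 + 15/7 + 2*log(3) - 8*I*pi/7)


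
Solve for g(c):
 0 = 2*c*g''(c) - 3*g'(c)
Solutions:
 g(c) = C1 + C2*c^(5/2)


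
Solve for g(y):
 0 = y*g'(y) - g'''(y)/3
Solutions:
 g(y) = C1 + Integral(C2*airyai(3^(1/3)*y) + C3*airybi(3^(1/3)*y), y)


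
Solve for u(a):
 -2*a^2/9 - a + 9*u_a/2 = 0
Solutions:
 u(a) = C1 + 4*a^3/243 + a^2/9


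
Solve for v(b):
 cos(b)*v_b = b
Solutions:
 v(b) = C1 + Integral(b/cos(b), b)


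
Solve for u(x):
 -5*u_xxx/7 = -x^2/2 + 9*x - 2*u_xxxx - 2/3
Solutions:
 u(x) = C1 + C2*x + C3*x^2 + C4*exp(5*x/14) + 7*x^5/600 - 217*x^4/600 - 4382*x^3/1125


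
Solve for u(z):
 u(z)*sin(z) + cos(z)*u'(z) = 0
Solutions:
 u(z) = C1*cos(z)


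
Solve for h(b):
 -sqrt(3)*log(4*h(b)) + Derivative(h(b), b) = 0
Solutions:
 -sqrt(3)*Integral(1/(log(_y) + 2*log(2)), (_y, h(b)))/3 = C1 - b


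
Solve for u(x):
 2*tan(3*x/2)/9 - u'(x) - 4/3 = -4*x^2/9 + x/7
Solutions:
 u(x) = C1 + 4*x^3/27 - x^2/14 - 4*x/3 - 4*log(cos(3*x/2))/27


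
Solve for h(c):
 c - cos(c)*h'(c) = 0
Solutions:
 h(c) = C1 + Integral(c/cos(c), c)


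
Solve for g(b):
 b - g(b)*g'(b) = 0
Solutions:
 g(b) = -sqrt(C1 + b^2)
 g(b) = sqrt(C1 + b^2)


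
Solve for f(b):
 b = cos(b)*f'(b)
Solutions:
 f(b) = C1 + Integral(b/cos(b), b)


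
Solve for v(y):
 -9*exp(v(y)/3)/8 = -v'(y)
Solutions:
 v(y) = 3*log(-1/(C1 + 9*y)) + 3*log(24)
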